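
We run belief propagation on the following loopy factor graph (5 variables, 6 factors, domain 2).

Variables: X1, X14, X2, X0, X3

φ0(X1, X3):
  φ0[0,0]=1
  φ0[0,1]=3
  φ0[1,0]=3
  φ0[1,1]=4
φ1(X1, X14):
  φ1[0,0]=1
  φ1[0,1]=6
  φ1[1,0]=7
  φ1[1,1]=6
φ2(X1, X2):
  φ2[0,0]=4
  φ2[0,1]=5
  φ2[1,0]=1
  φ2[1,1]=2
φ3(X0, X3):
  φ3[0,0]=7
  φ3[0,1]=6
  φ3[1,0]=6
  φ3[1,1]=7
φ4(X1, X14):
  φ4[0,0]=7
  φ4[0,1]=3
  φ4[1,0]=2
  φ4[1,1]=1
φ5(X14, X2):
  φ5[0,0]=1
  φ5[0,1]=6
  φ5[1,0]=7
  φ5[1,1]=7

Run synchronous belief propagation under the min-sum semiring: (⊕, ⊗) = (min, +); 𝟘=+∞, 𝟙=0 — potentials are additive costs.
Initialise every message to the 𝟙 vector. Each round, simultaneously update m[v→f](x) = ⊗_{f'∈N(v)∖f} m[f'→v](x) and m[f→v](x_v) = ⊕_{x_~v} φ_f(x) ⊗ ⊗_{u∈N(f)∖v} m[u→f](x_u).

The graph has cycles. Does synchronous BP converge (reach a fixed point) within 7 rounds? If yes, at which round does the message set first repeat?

NOT CONVERGED within 7 rounds

init: all messages = 𝟙 over 2 values
r1 m[φ0→X1] = [1, 3]
r1 m[φ0→X3] = [1, 3]
r1 m[φ1→X1] = [1, 6]
r1 m[φ1→X14] = [1, 6]
r1 m[φ2→X1] = [4, 1]
r1 m[φ2→X2] = [1, 2]
r1 m[φ3→X0] = [6, 6]
r1 m[φ3→X3] = [6, 6]
r1 m[φ4→X1] = [3, 1]
r1 m[φ4→X14] = [2, 1]
r1 m[φ5→X14] = [1, 7]
r1 m[φ5→X2] = [1, 6]
r1 m[X1→φ0] = [0, 0]
r1 m[X1→φ1] = [0, 0]
r1 m[X1→φ2] = [0, 0]
r1 m[X1→φ4] = [0, 0]
r1 m[X14→φ1] = [0, 0]
r1 m[X14→φ4] = [0, 0]
r1 m[X14→φ5] = [0, 0]
r1 m[X2→φ2] = [0, 0]
r1 m[X2→φ5] = [0, 0]
r1 m[X0→φ3] = [0, 0]
r1 m[X3→φ0] = [0, 0]
r1 m[X3→φ3] = [0, 0]
r2 m[φ0→X1] = [1, 3]
r2 m[φ0→X3] = [1, 3]
r2 m[φ1→X1] = [1, 6]
r2 m[φ1→X14] = [1, 6]
r2 m[φ2→X1] = [4, 1]
r2 m[φ2→X2] = [1, 2]
r2 m[φ3→X0] = [6, 6]
r2 m[φ3→X3] = [6, 6]
r2 m[φ4→X1] = [3, 1]
r2 m[φ4→X14] = [2, 1]
r2 m[φ5→X14] = [1, 7]
r2 m[φ5→X2] = [1, 6]
r2 m[X1→φ0] = [8, 8]
r2 m[X1→φ1] = [8, 5]
r2 m[X1→φ2] = [5, 10]
r2 m[X1→φ4] = [6, 10]
r2 m[X14→φ1] = [3, 8]
r2 m[X14→φ4] = [2, 13]
r2 m[X14→φ5] = [3, 7]
r2 m[X2→φ2] = [1, 6]
r2 m[X2→φ5] = [1, 2]
r2 m[X0→φ3] = [0, 0]
r2 m[X3→φ0] = [6, 6]
r2 m[X3→φ3] = [1, 3]
r3 m[φ0→X1] = [7, 9]
r3 m[φ0→X3] = [9, 11]
r3 m[φ1→X1] = [4, 10]
r3 m[φ1→X14] = [9, 11]
r3 m[φ2→X1] = [5, 2]
r3 m[φ2→X2] = [9, 10]
r3 m[φ3→X0] = [8, 7]
r3 m[φ3→X3] = [6, 6]
r3 m[φ4→X1] = [9, 4]
r3 m[φ4→X14] = [12, 9]
r3 m[φ5→X14] = [2, 8]
r3 m[φ5→X2] = [4, 9]
r3 m[X1→φ0] = [8, 8]
r3 m[X1→φ1] = [8, 5]
r3 m[X1→φ2] = [5, 10]
r3 m[X1→φ4] = [6, 10]
r3 m[X14→φ1] = [3, 8]
r3 m[X14→φ4] = [2, 13]
r3 m[X14→φ5] = [3, 7]
r3 m[X2→φ2] = [1, 6]
r3 m[X2→φ5] = [1, 2]
r3 m[X0→φ3] = [0, 0]
r3 m[X3→φ0] = [6, 6]
r3 m[X3→φ3] = [1, 3]
r4 m[φ0→X1] = [7, 9]
r4 m[φ0→X3] = [9, 11]
r4 m[φ1→X1] = [4, 10]
r4 m[φ1→X14] = [9, 11]
r4 m[φ2→X1] = [5, 2]
r4 m[φ2→X2] = [9, 10]
r4 m[φ3→X0] = [8, 7]
r4 m[φ3→X3] = [6, 6]
r4 m[φ4→X1] = [9, 4]
r4 m[φ4→X14] = [12, 9]
r4 m[φ5→X14] = [2, 8]
r4 m[φ5→X2] = [4, 9]
r4 m[X1→φ0] = [18, 16]
r4 m[X1→φ1] = [21, 15]
r4 m[X1→φ2] = [20, 23]
r4 m[X1→φ4] = [16, 21]
r4 m[X14→φ1] = [14, 17]
r4 m[X14→φ4] = [11, 19]
r4 m[X14→φ5] = [21, 20]
r4 m[X2→φ2] = [4, 9]
r4 m[X2→φ5] = [9, 10]
r4 m[X0→φ3] = [0, 0]
r4 m[X3→φ0] = [6, 6]
r4 m[X3→φ3] = [9, 11]
r5 m[φ0→X1] = [7, 9]
r5 m[φ0→X3] = [19, 20]
r5 m[φ1→X1] = [15, 21]
r5 m[φ1→X14] = [22, 21]
r5 m[φ2→X1] = [8, 5]
r5 m[φ2→X2] = [24, 25]
r5 m[φ3→X0] = [16, 15]
r5 m[φ3→X3] = [6, 6]
r5 m[φ4→X1] = [18, 13]
r5 m[φ4→X14] = [23, 19]
r5 m[φ5→X14] = [10, 16]
r5 m[φ5→X2] = [22, 27]
r5 m[X1→φ0] = [18, 16]
r5 m[X1→φ1] = [21, 15]
r5 m[X1→φ2] = [20, 23]
r5 m[X1→φ4] = [16, 21]
r5 m[X14→φ1] = [14, 17]
r5 m[X14→φ4] = [11, 19]
r5 m[X14→φ5] = [21, 20]
r5 m[X2→φ2] = [4, 9]
r5 m[X2→φ5] = [9, 10]
r5 m[X0→φ3] = [0, 0]
r5 m[X3→φ0] = [6, 6]
r5 m[X3→φ3] = [9, 11]
r6 m[φ0→X1] = [7, 9]
r6 m[φ0→X3] = [19, 20]
r6 m[φ1→X1] = [15, 21]
r6 m[φ1→X14] = [22, 21]
r6 m[φ2→X1] = [8, 5]
r6 m[φ2→X2] = [24, 25]
r6 m[φ3→X0] = [16, 15]
r6 m[φ3→X3] = [6, 6]
r6 m[φ4→X1] = [18, 13]
r6 m[φ4→X14] = [23, 19]
r6 m[φ5→X14] = [10, 16]
r6 m[φ5→X2] = [22, 27]
r6 m[X1→φ0] = [41, 39]
r6 m[X1→φ1] = [33, 27]
r6 m[X1→φ2] = [40, 43]
r6 m[X1→φ4] = [30, 35]
r6 m[X14→φ1] = [33, 35]
r6 m[X14→φ4] = [32, 37]
r6 m[X14→φ5] = [45, 40]
r6 m[X2→φ2] = [22, 27]
r6 m[X2→φ5] = [24, 25]
r6 m[X0→φ3] = [0, 0]
r6 m[X3→φ0] = [6, 6]
r6 m[X3→φ3] = [19, 20]
r7 m[φ0→X1] = [7, 9]
r7 m[φ0→X3] = [42, 43]
r7 m[φ1→X1] = [34, 40]
r7 m[φ1→X14] = [34, 33]
r7 m[φ2→X1] = [26, 23]
r7 m[φ2→X2] = [44, 45]
r7 m[φ3→X0] = [26, 25]
r7 m[φ3→X3] = [6, 6]
r7 m[φ4→X1] = [39, 34]
r7 m[φ4→X14] = [37, 33]
r7 m[φ5→X14] = [25, 31]
r7 m[φ5→X2] = [46, 47]
r7 m[X1→φ0] = [41, 39]
r7 m[X1→φ1] = [33, 27]
r7 m[X1→φ2] = [40, 43]
r7 m[X1→φ4] = [30, 35]
r7 m[X14→φ1] = [33, 35]
r7 m[X14→φ4] = [32, 37]
r7 m[X14→φ5] = [45, 40]
r7 m[X2→φ2] = [22, 27]
r7 m[X2→φ5] = [24, 25]
r7 m[X0→φ3] = [0, 0]
r7 m[X3→φ0] = [6, 6]
r7 m[X3→φ3] = [19, 20]
no fixed point within 7 rounds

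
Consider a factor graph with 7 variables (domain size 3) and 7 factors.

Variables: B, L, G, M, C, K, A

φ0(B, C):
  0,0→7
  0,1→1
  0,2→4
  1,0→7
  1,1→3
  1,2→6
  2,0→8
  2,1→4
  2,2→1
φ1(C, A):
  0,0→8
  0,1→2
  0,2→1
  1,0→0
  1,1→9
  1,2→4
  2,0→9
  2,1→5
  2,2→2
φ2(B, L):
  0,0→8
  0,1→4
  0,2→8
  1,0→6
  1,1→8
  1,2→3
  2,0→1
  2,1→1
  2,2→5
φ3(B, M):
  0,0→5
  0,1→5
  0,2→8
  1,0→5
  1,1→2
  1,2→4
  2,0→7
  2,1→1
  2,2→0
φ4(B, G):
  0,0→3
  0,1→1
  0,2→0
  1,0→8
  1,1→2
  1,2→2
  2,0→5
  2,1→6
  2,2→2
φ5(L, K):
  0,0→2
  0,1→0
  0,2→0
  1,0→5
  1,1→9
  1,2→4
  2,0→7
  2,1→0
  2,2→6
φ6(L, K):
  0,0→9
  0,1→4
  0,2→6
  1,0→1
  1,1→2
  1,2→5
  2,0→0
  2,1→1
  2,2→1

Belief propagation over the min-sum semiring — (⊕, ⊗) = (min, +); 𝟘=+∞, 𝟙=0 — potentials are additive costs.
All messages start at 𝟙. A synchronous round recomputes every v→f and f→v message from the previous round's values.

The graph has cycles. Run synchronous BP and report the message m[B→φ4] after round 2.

init: all messages = 𝟙 over 3 values
r1 m[φ0→B] = [1, 3, 1]
r1 m[φ0→C] = [7, 1, 1]
r1 m[φ1→C] = [1, 0, 2]
r1 m[φ1→A] = [0, 2, 1]
r1 m[φ2→B] = [4, 3, 1]
r1 m[φ2→L] = [1, 1, 3]
r1 m[φ3→B] = [5, 2, 0]
r1 m[φ3→M] = [5, 1, 0]
r1 m[φ4→B] = [0, 2, 2]
r1 m[φ4→G] = [3, 1, 0]
r1 m[φ5→L] = [0, 4, 0]
r1 m[φ5→K] = [2, 0, 0]
r1 m[φ6→L] = [4, 1, 0]
r1 m[φ6→K] = [0, 1, 1]
r1 m[B→φ0] = [0, 0, 0]
r1 m[B→φ2] = [0, 0, 0]
r1 m[B→φ3] = [0, 0, 0]
r1 m[B→φ4] = [0, 0, 0]
r1 m[L→φ2] = [0, 0, 0]
r1 m[L→φ5] = [0, 0, 0]
r1 m[L→φ6] = [0, 0, 0]
r1 m[G→φ4] = [0, 0, 0]
r1 m[M→φ3] = [0, 0, 0]
r1 m[C→φ0] = [0, 0, 0]
r1 m[C→φ1] = [0, 0, 0]
r1 m[K→φ5] = [0, 0, 0]
r1 m[K→φ6] = [0, 0, 0]
r1 m[A→φ1] = [0, 0, 0]
r2 m[φ0→B] = [1, 3, 1]
r2 m[φ0→C] = [7, 1, 1]
r2 m[φ1→C] = [1, 0, 2]
r2 m[φ1→A] = [0, 2, 1]
r2 m[φ2→B] = [4, 3, 1]
r2 m[φ2→L] = [1, 1, 3]
r2 m[φ3→B] = [5, 2, 0]
r2 m[φ3→M] = [5, 1, 0]
r2 m[φ4→B] = [0, 2, 2]
r2 m[φ4→G] = [3, 1, 0]
r2 m[φ5→L] = [0, 4, 0]
r2 m[φ5→K] = [2, 0, 0]
r2 m[φ6→L] = [4, 1, 0]
r2 m[φ6→K] = [0, 1, 1]
r2 m[B→φ0] = [9, 7, 3]
r2 m[B→φ2] = [6, 7, 3]
r2 m[B→φ3] = [5, 8, 4]
r2 m[B→φ4] = [10, 8, 2]
r2 m[L→φ2] = [4, 5, 0]
r2 m[L→φ5] = [5, 2, 3]
r2 m[L→φ6] = [1, 5, 3]
r2 m[G→φ4] = [0, 0, 0]
r2 m[M→φ3] = [0, 0, 0]
r2 m[C→φ0] = [1, 0, 2]
r2 m[C→φ1] = [7, 1, 1]
r2 m[K→φ5] = [0, 1, 1]
r2 m[K→φ6] = [2, 0, 0]
r2 m[A→φ1] = [0, 0, 0]

message @ round 2 = [10, 8, 2]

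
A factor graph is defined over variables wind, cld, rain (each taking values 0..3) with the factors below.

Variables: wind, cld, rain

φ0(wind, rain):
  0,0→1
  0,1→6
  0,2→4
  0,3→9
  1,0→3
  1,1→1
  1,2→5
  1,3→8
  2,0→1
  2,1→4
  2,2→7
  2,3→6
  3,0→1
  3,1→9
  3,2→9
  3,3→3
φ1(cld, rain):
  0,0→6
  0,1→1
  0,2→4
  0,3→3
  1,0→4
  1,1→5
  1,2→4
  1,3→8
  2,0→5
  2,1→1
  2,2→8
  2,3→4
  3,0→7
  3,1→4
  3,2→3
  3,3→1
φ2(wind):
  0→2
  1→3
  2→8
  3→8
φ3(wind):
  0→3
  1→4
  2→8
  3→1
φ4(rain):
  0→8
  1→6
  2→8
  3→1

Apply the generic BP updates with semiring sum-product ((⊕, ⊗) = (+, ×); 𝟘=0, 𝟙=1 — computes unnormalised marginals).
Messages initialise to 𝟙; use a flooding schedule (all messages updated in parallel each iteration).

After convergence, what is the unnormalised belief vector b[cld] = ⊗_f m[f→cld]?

init: all messages = 𝟙 over 4 values
r1 m[φ0→wind] = [20, 17, 18, 22]
r1 m[φ0→rain] = [6, 20, 25, 26]
r1 m[φ1→cld] = [14, 21, 18, 15]
r1 m[φ1→rain] = [22, 11, 19, 16]
r1 m[φ2→wind] = [2, 3, 8, 8]
r1 m[φ3→wind] = [3, 4, 8, 1]
r1 m[φ4→rain] = [8, 6, 8, 1]
r1 m[wind→φ0] = [1, 1, 1, 1]
r1 m[wind→φ2] = [1, 1, 1, 1]
r1 m[wind→φ3] = [1, 1, 1, 1]
r1 m[cld→φ1] = [1, 1, 1, 1]
r1 m[rain→φ0] = [1, 1, 1, 1]
r1 m[rain→φ1] = [1, 1, 1, 1]
r1 m[rain→φ4] = [1, 1, 1, 1]
r2 m[φ0→wind] = [20, 17, 18, 22]
r2 m[φ0→rain] = [6, 20, 25, 26]
r2 m[φ1→cld] = [14, 21, 18, 15]
r2 m[φ1→rain] = [22, 11, 19, 16]
r2 m[φ2→wind] = [2, 3, 8, 8]
r2 m[φ3→wind] = [3, 4, 8, 1]
r2 m[φ4→rain] = [8, 6, 8, 1]
r2 m[wind→φ0] = [6, 12, 64, 8]
r2 m[wind→φ2] = [60, 68, 144, 22]
r2 m[wind→φ3] = [40, 51, 144, 176]
r2 m[cld→φ1] = [1, 1, 1, 1]
r2 m[rain→φ0] = [176, 66, 152, 16]
r2 m[rain→φ1] = [48, 120, 200, 26]
r2 m[rain→φ4] = [132, 220, 475, 416]
r3 m[φ0→wind] = [1324, 1482, 1600, 2186]
r3 m[φ0→rain] = [114, 376, 604, 558]
r3 m[φ1→cld] = [1286, 1800, 2064, 1442]
r3 m[φ1→rain] = [22, 11, 19, 16]
r3 m[φ2→wind] = [2, 3, 8, 8]
r3 m[φ3→wind] = [3, 4, 8, 1]
r3 m[φ4→rain] = [8, 6, 8, 1]
r3 m[wind→φ0] = [6, 12, 64, 8]
r3 m[wind→φ2] = [60, 68, 144, 22]
r3 m[wind→φ3] = [40, 51, 144, 176]
r3 m[cld→φ1] = [1, 1, 1, 1]
r3 m[rain→φ0] = [176, 66, 152, 16]
r3 m[rain→φ1] = [48, 120, 200, 26]
r3 m[rain→φ4] = [132, 220, 475, 416]
r4 m[φ0→wind] = [1324, 1482, 1600, 2186]
r4 m[φ0→rain] = [114, 376, 604, 558]
r4 m[φ1→cld] = [1286, 1800, 2064, 1442]
r4 m[φ1→rain] = [22, 11, 19, 16]
r4 m[φ2→wind] = [2, 3, 8, 8]
r4 m[φ3→wind] = [3, 4, 8, 1]
r4 m[φ4→rain] = [8, 6, 8, 1]
r4 m[wind→φ0] = [6, 12, 64, 8]
r4 m[wind→φ2] = [3972, 5928, 12800, 2186]
r4 m[wind→φ3] = [2648, 4446, 12800, 17488]
r4 m[cld→φ1] = [1, 1, 1, 1]
r4 m[rain→φ0] = [176, 66, 152, 16]
r4 m[rain→φ1] = [912, 2256, 4832, 558]
r4 m[rain→φ4] = [2508, 4136, 11476, 8928]
r5 m[φ0→wind] = [1324, 1482, 1600, 2186]
r5 m[φ0→rain] = [114, 376, 604, 558]
r5 m[φ1→cld] = [28730, 38720, 47704, 30462]
r5 m[φ1→rain] = [22, 11, 19, 16]
r5 m[φ2→wind] = [2, 3, 8, 8]
r5 m[φ3→wind] = [3, 4, 8, 1]
r5 m[φ4→rain] = [8, 6, 8, 1]
r5 m[wind→φ0] = [6, 12, 64, 8]
r5 m[wind→φ2] = [3972, 5928, 12800, 2186]
r5 m[wind→φ3] = [2648, 4446, 12800, 17488]
r5 m[cld→φ1] = [1, 1, 1, 1]
r5 m[rain→φ0] = [176, 66, 152, 16]
r5 m[rain→φ1] = [912, 2256, 4832, 558]
r5 m[rain→φ4] = [2508, 4136, 11476, 8928]
r6 m[φ0→wind] = [1324, 1482, 1600, 2186]
r6 m[φ0→rain] = [114, 376, 604, 558]
r6 m[φ1→cld] = [28730, 38720, 47704, 30462]
r6 m[φ1→rain] = [22, 11, 19, 16]
r6 m[φ2→wind] = [2, 3, 8, 8]
r6 m[φ3→wind] = [3, 4, 8, 1]
r6 m[φ4→rain] = [8, 6, 8, 1]
r6 m[wind→φ0] = [6, 12, 64, 8]
r6 m[wind→φ2] = [3972, 5928, 12800, 2186]
r6 m[wind→φ3] = [2648, 4446, 12800, 17488]
r6 m[cld→φ1] = [1, 1, 1, 1]
r6 m[rain→φ0] = [176, 66, 152, 16]
r6 m[rain→φ1] = [912, 2256, 4832, 558]
r6 m[rain→φ4] = [2508, 4136, 11476, 8928]
fixed point reached at round 6
b[cld] = ⊗ incoming = [28730, 38720, 47704, 30462]

b[cld] = [28730, 38720, 47704, 30462]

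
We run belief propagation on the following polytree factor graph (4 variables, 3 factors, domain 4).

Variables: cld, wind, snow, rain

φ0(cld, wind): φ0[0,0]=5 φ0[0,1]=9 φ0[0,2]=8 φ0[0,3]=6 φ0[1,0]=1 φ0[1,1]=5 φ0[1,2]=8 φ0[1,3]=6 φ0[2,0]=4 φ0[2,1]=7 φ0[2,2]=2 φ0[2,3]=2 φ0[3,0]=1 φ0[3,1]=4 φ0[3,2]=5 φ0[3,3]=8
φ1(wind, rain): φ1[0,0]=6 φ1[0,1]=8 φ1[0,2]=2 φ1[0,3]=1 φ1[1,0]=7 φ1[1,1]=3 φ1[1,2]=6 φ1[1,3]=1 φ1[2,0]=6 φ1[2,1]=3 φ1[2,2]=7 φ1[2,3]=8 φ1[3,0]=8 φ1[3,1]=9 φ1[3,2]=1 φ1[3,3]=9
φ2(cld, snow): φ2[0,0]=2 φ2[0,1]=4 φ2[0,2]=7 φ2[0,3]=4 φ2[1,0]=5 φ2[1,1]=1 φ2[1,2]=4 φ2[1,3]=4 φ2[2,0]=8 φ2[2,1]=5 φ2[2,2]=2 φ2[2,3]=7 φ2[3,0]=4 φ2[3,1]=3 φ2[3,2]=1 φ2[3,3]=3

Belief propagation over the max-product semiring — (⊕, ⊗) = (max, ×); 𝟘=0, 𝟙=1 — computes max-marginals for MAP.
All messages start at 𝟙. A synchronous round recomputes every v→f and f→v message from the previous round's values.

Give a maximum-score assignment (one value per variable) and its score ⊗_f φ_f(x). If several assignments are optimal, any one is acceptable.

assignment: (cld=0, wind=2, snow=2, rain=3); score = 448

init: all messages = 𝟙 over 4 values
r1 m[φ0→cld] = [9, 8, 7, 8]
r1 m[φ0→wind] = [5, 9, 8, 8]
r1 m[φ1→wind] = [8, 7, 8, 9]
r1 m[φ1→rain] = [8, 9, 7, 9]
r1 m[φ2→cld] = [7, 5, 8, 4]
r1 m[φ2→snow] = [8, 5, 7, 7]
r1 m[cld→φ0] = [1, 1, 1, 1]
r1 m[cld→φ2] = [1, 1, 1, 1]
r1 m[wind→φ0] = [1, 1, 1, 1]
r1 m[wind→φ1] = [1, 1, 1, 1]
r1 m[snow→φ2] = [1, 1, 1, 1]
r1 m[rain→φ1] = [1, 1, 1, 1]
r2 m[φ0→cld] = [9, 8, 7, 8]
r2 m[φ0→wind] = [5, 9, 8, 8]
r2 m[φ1→wind] = [8, 7, 8, 9]
r2 m[φ1→rain] = [8, 9, 7, 9]
r2 m[φ2→cld] = [7, 5, 8, 4]
r2 m[φ2→snow] = [8, 5, 7, 7]
r2 m[cld→φ0] = [7, 5, 8, 4]
r2 m[cld→φ2] = [9, 8, 7, 8]
r2 m[wind→φ0] = [8, 7, 8, 9]
r2 m[wind→φ1] = [5, 9, 8, 8]
r2 m[snow→φ2] = [1, 1, 1, 1]
r2 m[rain→φ1] = [1, 1, 1, 1]
r3 m[φ0→cld] = [64, 64, 49, 72]
r3 m[φ0→wind] = [35, 63, 56, 42]
r3 m[φ1→wind] = [8, 7, 8, 9]
r3 m[φ1→rain] = [64, 72, 56, 72]
r3 m[φ2→cld] = [7, 5, 8, 4]
r3 m[φ2→snow] = [56, 36, 63, 49]
r3 m[cld→φ0] = [7, 5, 8, 4]
r3 m[cld→φ2] = [9, 8, 7, 8]
r3 m[wind→φ0] = [8, 7, 8, 9]
r3 m[wind→φ1] = [5, 9, 8, 8]
r3 m[snow→φ2] = [1, 1, 1, 1]
r3 m[rain→φ1] = [1, 1, 1, 1]
r4 m[φ0→cld] = [64, 64, 49, 72]
r4 m[φ0→wind] = [35, 63, 56, 42]
r4 m[φ1→wind] = [8, 7, 8, 9]
r4 m[φ1→rain] = [64, 72, 56, 72]
r4 m[φ2→cld] = [7, 5, 8, 4]
r4 m[φ2→snow] = [56, 36, 63, 49]
r4 m[cld→φ0] = [7, 5, 8, 4]
r4 m[cld→φ2] = [64, 64, 49, 72]
r4 m[wind→φ0] = [8, 7, 8, 9]
r4 m[wind→φ1] = [35, 63, 56, 42]
r4 m[snow→φ2] = [1, 1, 1, 1]
r4 m[rain→φ1] = [1, 1, 1, 1]
r5 m[φ0→cld] = [64, 64, 49, 72]
r5 m[φ0→wind] = [35, 63, 56, 42]
r5 m[φ1→wind] = [8, 7, 8, 9]
r5 m[φ1→rain] = [441, 378, 392, 448]
r5 m[φ2→cld] = [7, 5, 8, 4]
r5 m[φ2→snow] = [392, 256, 448, 343]
r5 m[cld→φ0] = [7, 5, 8, 4]
r5 m[cld→φ2] = [64, 64, 49, 72]
r5 m[wind→φ0] = [8, 7, 8, 9]
r5 m[wind→φ1] = [35, 63, 56, 42]
r5 m[snow→φ2] = [1, 1, 1, 1]
r5 m[rain→φ1] = [1, 1, 1, 1]
r6 m[φ0→cld] = [64, 64, 49, 72]
r6 m[φ0→wind] = [35, 63, 56, 42]
r6 m[φ1→wind] = [8, 7, 8, 9]
r6 m[φ1→rain] = [441, 378, 392, 448]
r6 m[φ2→cld] = [7, 5, 8, 4]
r6 m[φ2→snow] = [392, 256, 448, 343]
r6 m[cld→φ0] = [7, 5, 8, 4]
r6 m[cld→φ2] = [64, 64, 49, 72]
r6 m[wind→φ0] = [8, 7, 8, 9]
r6 m[wind→φ1] = [35, 63, 56, 42]
r6 m[snow→φ2] = [1, 1, 1, 1]
r6 m[rain→φ1] = [1, 1, 1, 1]
fixed point reached at round 6
traceback from cld: (cld=0, wind=2, snow=2, rain=3), score=448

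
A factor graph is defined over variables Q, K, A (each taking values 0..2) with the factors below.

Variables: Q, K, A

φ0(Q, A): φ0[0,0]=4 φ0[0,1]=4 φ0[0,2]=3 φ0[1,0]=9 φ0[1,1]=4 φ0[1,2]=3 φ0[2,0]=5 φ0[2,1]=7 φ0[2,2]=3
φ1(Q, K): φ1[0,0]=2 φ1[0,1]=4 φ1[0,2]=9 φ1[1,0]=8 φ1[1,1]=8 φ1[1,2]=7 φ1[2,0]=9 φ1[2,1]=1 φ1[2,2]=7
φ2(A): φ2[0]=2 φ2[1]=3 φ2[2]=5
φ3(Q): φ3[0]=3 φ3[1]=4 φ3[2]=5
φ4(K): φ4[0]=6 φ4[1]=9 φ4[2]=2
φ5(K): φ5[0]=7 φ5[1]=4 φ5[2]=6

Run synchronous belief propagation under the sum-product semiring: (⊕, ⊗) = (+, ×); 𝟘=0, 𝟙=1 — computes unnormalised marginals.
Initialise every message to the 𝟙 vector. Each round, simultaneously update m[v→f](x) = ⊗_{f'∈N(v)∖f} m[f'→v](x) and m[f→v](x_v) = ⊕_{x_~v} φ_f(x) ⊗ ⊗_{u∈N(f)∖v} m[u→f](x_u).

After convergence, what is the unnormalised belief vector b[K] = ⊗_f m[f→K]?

init: all messages = 𝟙 over 3 values
r1 m[φ0→Q] = [11, 16, 15]
r1 m[φ0→A] = [18, 15, 9]
r1 m[φ1→Q] = [15, 23, 17]
r1 m[φ1→K] = [19, 13, 23]
r1 m[φ2→A] = [2, 3, 5]
r1 m[φ3→Q] = [3, 4, 5]
r1 m[φ4→K] = [6, 9, 2]
r1 m[φ5→K] = [7, 4, 6]
r1 m[Q→φ0] = [1, 1, 1]
r1 m[Q→φ1] = [1, 1, 1]
r1 m[Q→φ3] = [1, 1, 1]
r1 m[K→φ1] = [1, 1, 1]
r1 m[K→φ4] = [1, 1, 1]
r1 m[K→φ5] = [1, 1, 1]
r1 m[A→φ0] = [1, 1, 1]
r1 m[A→φ2] = [1, 1, 1]
r2 m[φ0→Q] = [11, 16, 15]
r2 m[φ0→A] = [18, 15, 9]
r2 m[φ1→Q] = [15, 23, 17]
r2 m[φ1→K] = [19, 13, 23]
r2 m[φ2→A] = [2, 3, 5]
r2 m[φ3→Q] = [3, 4, 5]
r2 m[φ4→K] = [6, 9, 2]
r2 m[φ5→K] = [7, 4, 6]
r2 m[Q→φ0] = [45, 92, 85]
r2 m[Q→φ1] = [33, 64, 75]
r2 m[Q→φ3] = [165, 368, 255]
r2 m[K→φ1] = [42, 36, 12]
r2 m[K→φ4] = [133, 52, 138]
r2 m[K→φ5] = [114, 117, 46]
r2 m[A→φ0] = [2, 3, 5]
r2 m[A→φ2] = [18, 15, 9]
r3 m[φ0→Q] = [35, 45, 46]
r3 m[φ0→A] = [1433, 1143, 666]
r3 m[φ1→Q] = [336, 708, 498]
r3 m[φ1→K] = [1253, 719, 1270]
r3 m[φ2→A] = [2, 3, 5]
r3 m[φ3→Q] = [3, 4, 5]
r3 m[φ4→K] = [6, 9, 2]
r3 m[φ5→K] = [7, 4, 6]
r3 m[Q→φ0] = [45, 92, 85]
r3 m[Q→φ1] = [33, 64, 75]
r3 m[Q→φ3] = [165, 368, 255]
r3 m[K→φ1] = [42, 36, 12]
r3 m[K→φ4] = [133, 52, 138]
r3 m[K→φ5] = [114, 117, 46]
r3 m[A→φ0] = [2, 3, 5]
r3 m[A→φ2] = [18, 15, 9]
r4 m[φ0→Q] = [35, 45, 46]
r4 m[φ0→A] = [1433, 1143, 666]
r4 m[φ1→Q] = [336, 708, 498]
r4 m[φ1→K] = [1253, 719, 1270]
r4 m[φ2→A] = [2, 3, 5]
r4 m[φ3→Q] = [3, 4, 5]
r4 m[φ4→K] = [6, 9, 2]
r4 m[φ5→K] = [7, 4, 6]
r4 m[Q→φ0] = [1008, 2832, 2490]
r4 m[Q→φ1] = [105, 180, 230]
r4 m[Q→φ3] = [11760, 31860, 22908]
r4 m[K→φ1] = [42, 36, 12]
r4 m[K→φ4] = [8771, 2876, 7620]
r4 m[K→φ5] = [7518, 6471, 2540]
r4 m[A→φ0] = [2, 3, 5]
r4 m[A→φ2] = [1433, 1143, 666]
r5 m[φ0→Q] = [35, 45, 46]
r5 m[φ0→A] = [41970, 32790, 18990]
r5 m[φ1→Q] = [336, 708, 498]
r5 m[φ1→K] = [3720, 2090, 3815]
r5 m[φ2→A] = [2, 3, 5]
r5 m[φ3→Q] = [3, 4, 5]
r5 m[φ4→K] = [6, 9, 2]
r5 m[φ5→K] = [7, 4, 6]
r5 m[Q→φ0] = [1008, 2832, 2490]
r5 m[Q→φ1] = [105, 180, 230]
r5 m[Q→φ3] = [11760, 31860, 22908]
r5 m[K→φ1] = [42, 36, 12]
r5 m[K→φ4] = [8771, 2876, 7620]
r5 m[K→φ5] = [7518, 6471, 2540]
r5 m[A→φ0] = [2, 3, 5]
r5 m[A→φ2] = [1433, 1143, 666]
r6 m[φ0→Q] = [35, 45, 46]
r6 m[φ0→A] = [41970, 32790, 18990]
r6 m[φ1→Q] = [336, 708, 498]
r6 m[φ1→K] = [3720, 2090, 3815]
r6 m[φ2→A] = [2, 3, 5]
r6 m[φ3→Q] = [3, 4, 5]
r6 m[φ4→K] = [6, 9, 2]
r6 m[φ5→K] = [7, 4, 6]
r6 m[Q→φ0] = [1008, 2832, 2490]
r6 m[Q→φ1] = [105, 180, 230]
r6 m[Q→φ3] = [11760, 31860, 22908]
r6 m[K→φ1] = [42, 36, 12]
r6 m[K→φ4] = [26040, 8360, 22890]
r6 m[K→φ5] = [22320, 18810, 7630]
r6 m[A→φ0] = [2, 3, 5]
r6 m[A→φ2] = [41970, 32790, 18990]
r7 m[φ0→Q] = [35, 45, 46]
r7 m[φ0→A] = [41970, 32790, 18990]
r7 m[φ1→Q] = [336, 708, 498]
r7 m[φ1→K] = [3720, 2090, 3815]
r7 m[φ2→A] = [2, 3, 5]
r7 m[φ3→Q] = [3, 4, 5]
r7 m[φ4→K] = [6, 9, 2]
r7 m[φ5→K] = [7, 4, 6]
r7 m[Q→φ0] = [1008, 2832, 2490]
r7 m[Q→φ1] = [105, 180, 230]
r7 m[Q→φ3] = [11760, 31860, 22908]
r7 m[K→φ1] = [42, 36, 12]
r7 m[K→φ4] = [26040, 8360, 22890]
r7 m[K→φ5] = [22320, 18810, 7630]
r7 m[A→φ0] = [2, 3, 5]
r7 m[A→φ2] = [41970, 32790, 18990]
fixed point reached at round 7
b[K] = ⊗ incoming = [156240, 75240, 45780]

b[K] = [156240, 75240, 45780]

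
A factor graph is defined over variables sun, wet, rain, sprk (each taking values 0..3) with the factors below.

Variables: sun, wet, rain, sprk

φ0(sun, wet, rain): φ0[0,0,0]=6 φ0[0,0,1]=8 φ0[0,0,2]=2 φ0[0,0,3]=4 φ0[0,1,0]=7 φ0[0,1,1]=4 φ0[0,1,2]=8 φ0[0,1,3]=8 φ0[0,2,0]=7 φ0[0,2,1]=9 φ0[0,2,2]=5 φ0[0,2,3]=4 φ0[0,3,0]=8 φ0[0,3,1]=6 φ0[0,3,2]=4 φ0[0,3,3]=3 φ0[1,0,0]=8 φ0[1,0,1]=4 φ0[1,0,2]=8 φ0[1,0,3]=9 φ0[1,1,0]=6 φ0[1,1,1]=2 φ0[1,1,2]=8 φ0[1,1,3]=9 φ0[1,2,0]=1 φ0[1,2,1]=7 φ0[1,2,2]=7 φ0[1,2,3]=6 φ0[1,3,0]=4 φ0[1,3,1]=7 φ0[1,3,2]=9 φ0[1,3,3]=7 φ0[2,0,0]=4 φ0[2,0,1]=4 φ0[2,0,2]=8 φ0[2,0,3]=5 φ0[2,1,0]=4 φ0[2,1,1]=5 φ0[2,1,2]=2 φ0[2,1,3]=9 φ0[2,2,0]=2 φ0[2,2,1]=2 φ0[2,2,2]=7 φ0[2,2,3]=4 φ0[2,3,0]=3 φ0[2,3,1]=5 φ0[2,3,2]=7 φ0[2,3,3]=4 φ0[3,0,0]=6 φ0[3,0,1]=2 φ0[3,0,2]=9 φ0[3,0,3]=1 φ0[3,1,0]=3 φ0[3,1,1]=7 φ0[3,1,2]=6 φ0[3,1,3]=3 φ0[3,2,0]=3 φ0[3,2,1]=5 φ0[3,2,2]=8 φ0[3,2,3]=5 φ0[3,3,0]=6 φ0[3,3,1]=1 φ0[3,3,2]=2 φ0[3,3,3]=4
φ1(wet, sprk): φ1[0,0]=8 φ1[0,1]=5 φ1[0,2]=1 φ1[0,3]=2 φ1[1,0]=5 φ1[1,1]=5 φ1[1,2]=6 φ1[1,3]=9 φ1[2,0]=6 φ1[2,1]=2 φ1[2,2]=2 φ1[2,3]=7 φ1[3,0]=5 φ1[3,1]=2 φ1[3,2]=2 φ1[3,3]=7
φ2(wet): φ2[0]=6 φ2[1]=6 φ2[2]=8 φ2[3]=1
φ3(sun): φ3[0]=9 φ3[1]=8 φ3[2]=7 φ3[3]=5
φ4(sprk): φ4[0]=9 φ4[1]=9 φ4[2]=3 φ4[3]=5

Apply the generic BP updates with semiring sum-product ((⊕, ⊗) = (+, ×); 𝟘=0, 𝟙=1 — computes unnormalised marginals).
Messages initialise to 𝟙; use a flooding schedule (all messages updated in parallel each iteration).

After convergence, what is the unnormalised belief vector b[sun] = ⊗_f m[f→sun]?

b[sun] = [586530, 538896, 351932, 259090]

init: all messages = 𝟙 over 4 values
r1 m[φ0→sun] = [93, 102, 75, 71]
r1 m[φ0→wet] = [88, 91, 82, 80]
r1 m[φ0→rain] = [78, 78, 100, 85]
r1 m[φ1→wet] = [16, 25, 17, 16]
r1 m[φ1→sprk] = [24, 14, 11, 25]
r1 m[φ2→wet] = [6, 6, 8, 1]
r1 m[φ3→sun] = [9, 8, 7, 5]
r1 m[φ4→sprk] = [9, 9, 3, 5]
r1 m[sun→φ0] = [1, 1, 1, 1]
r1 m[sun→φ3] = [1, 1, 1, 1]
r1 m[wet→φ0] = [1, 1, 1, 1]
r1 m[wet→φ1] = [1, 1, 1, 1]
r1 m[wet→φ2] = [1, 1, 1, 1]
r1 m[rain→φ0] = [1, 1, 1, 1]
r1 m[sprk→φ1] = [1, 1, 1, 1]
r1 m[sprk→φ4] = [1, 1, 1, 1]
r2 m[φ0→sun] = [93, 102, 75, 71]
r2 m[φ0→wet] = [88, 91, 82, 80]
r2 m[φ0→rain] = [78, 78, 100, 85]
r2 m[φ1→wet] = [16, 25, 17, 16]
r2 m[φ1→sprk] = [24, 14, 11, 25]
r2 m[φ2→wet] = [6, 6, 8, 1]
r2 m[φ3→sun] = [9, 8, 7, 5]
r2 m[φ4→sprk] = [9, 9, 3, 5]
r2 m[sun→φ0] = [9, 8, 7, 5]
r2 m[sun→φ3] = [93, 102, 75, 71]
r2 m[wet→φ0] = [96, 150, 136, 16]
r2 m[wet→φ1] = [528, 546, 656, 80]
r2 m[wet→φ2] = [1408, 2275, 1394, 1280]
r2 m[rain→φ0] = [1, 1, 1, 1]
r2 m[sprk→φ1] = [9, 9, 3, 5]
r2 m[sprk→φ4] = [24, 14, 11, 25]
r3 m[φ0→sun] = [9706, 9822, 7360, 7642]
r3 m[φ0→wet] = [649, 678, 603, 603]
r3 m[φ0→rain] = [56076, 58268, 73080, 68236]
r3 m[φ1→wet] = [130, 153, 113, 104]
r3 m[φ1→sprk] = [11290, 6842, 5276, 11122]
r3 m[φ2→wet] = [6, 6, 8, 1]
r3 m[φ3→sun] = [9, 8, 7, 5]
r3 m[φ4→sprk] = [9, 9, 3, 5]
r3 m[sun→φ0] = [9, 8, 7, 5]
r3 m[sun→φ3] = [93, 102, 75, 71]
r3 m[wet→φ0] = [96, 150, 136, 16]
r3 m[wet→φ1] = [528, 546, 656, 80]
r3 m[wet→φ2] = [1408, 2275, 1394, 1280]
r3 m[rain→φ0] = [1, 1, 1, 1]
r3 m[sprk→φ1] = [9, 9, 3, 5]
r3 m[sprk→φ4] = [24, 14, 11, 25]
r4 m[φ0→sun] = [9706, 9822, 7360, 7642]
r4 m[φ0→wet] = [649, 678, 603, 603]
r4 m[φ0→rain] = [56076, 58268, 73080, 68236]
r4 m[φ1→wet] = [130, 153, 113, 104]
r4 m[φ1→sprk] = [11290, 6842, 5276, 11122]
r4 m[φ2→wet] = [6, 6, 8, 1]
r4 m[φ3→sun] = [9, 8, 7, 5]
r4 m[φ4→sprk] = [9, 9, 3, 5]
r4 m[sun→φ0] = [9, 8, 7, 5]
r4 m[sun→φ3] = [9706, 9822, 7360, 7642]
r4 m[wet→φ0] = [780, 918, 904, 104]
r4 m[wet→φ1] = [3894, 4068, 4824, 603]
r4 m[wet→φ2] = [84370, 103734, 68139, 62712]
r4 m[rain→φ0] = [1, 1, 1, 1]
r4 m[sprk→φ1] = [9, 9, 3, 5]
r4 m[sprk→φ4] = [11290, 6842, 5276, 11122]
r5 m[φ0→sun] = [65170, 67362, 50276, 51818]
r5 m[φ0→wet] = [649, 678, 603, 603]
r5 m[φ0→rain] = [385172, 397460, 497108, 456708]
r5 m[φ1→wet] = [130, 153, 113, 104]
r5 m[φ1→sprk] = [83451, 50664, 39156, 82389]
r5 m[φ2→wet] = [6, 6, 8, 1]
r5 m[φ3→sun] = [9, 8, 7, 5]
r5 m[φ4→sprk] = [9, 9, 3, 5]
r5 m[sun→φ0] = [9, 8, 7, 5]
r5 m[sun→φ3] = [9706, 9822, 7360, 7642]
r5 m[wet→φ0] = [780, 918, 904, 104]
r5 m[wet→φ1] = [3894, 4068, 4824, 603]
r5 m[wet→φ2] = [84370, 103734, 68139, 62712]
r5 m[rain→φ0] = [1, 1, 1, 1]
r5 m[sprk→φ1] = [9, 9, 3, 5]
r5 m[sprk→φ4] = [11290, 6842, 5276, 11122]
r6 m[φ0→sun] = [65170, 67362, 50276, 51818]
r6 m[φ0→wet] = [649, 678, 603, 603]
r6 m[φ0→rain] = [385172, 397460, 497108, 456708]
r6 m[φ1→wet] = [130, 153, 113, 104]
r6 m[φ1→sprk] = [83451, 50664, 39156, 82389]
r6 m[φ2→wet] = [6, 6, 8, 1]
r6 m[φ3→sun] = [9, 8, 7, 5]
r6 m[φ4→sprk] = [9, 9, 3, 5]
r6 m[sun→φ0] = [9, 8, 7, 5]
r6 m[sun→φ3] = [65170, 67362, 50276, 51818]
r6 m[wet→φ0] = [780, 918, 904, 104]
r6 m[wet→φ1] = [3894, 4068, 4824, 603]
r6 m[wet→φ2] = [84370, 103734, 68139, 62712]
r6 m[rain→φ0] = [1, 1, 1, 1]
r6 m[sprk→φ1] = [9, 9, 3, 5]
r6 m[sprk→φ4] = [83451, 50664, 39156, 82389]
r7 m[φ0→sun] = [65170, 67362, 50276, 51818]
r7 m[φ0→wet] = [649, 678, 603, 603]
r7 m[φ0→rain] = [385172, 397460, 497108, 456708]
r7 m[φ1→wet] = [130, 153, 113, 104]
r7 m[φ1→sprk] = [83451, 50664, 39156, 82389]
r7 m[φ2→wet] = [6, 6, 8, 1]
r7 m[φ3→sun] = [9, 8, 7, 5]
r7 m[φ4→sprk] = [9, 9, 3, 5]
r7 m[sun→φ0] = [9, 8, 7, 5]
r7 m[sun→φ3] = [65170, 67362, 50276, 51818]
r7 m[wet→φ0] = [780, 918, 904, 104]
r7 m[wet→φ1] = [3894, 4068, 4824, 603]
r7 m[wet→φ2] = [84370, 103734, 68139, 62712]
r7 m[rain→φ0] = [1, 1, 1, 1]
r7 m[sprk→φ1] = [9, 9, 3, 5]
r7 m[sprk→φ4] = [83451, 50664, 39156, 82389]
fixed point reached at round 7
b[sun] = ⊗ incoming = [586530, 538896, 351932, 259090]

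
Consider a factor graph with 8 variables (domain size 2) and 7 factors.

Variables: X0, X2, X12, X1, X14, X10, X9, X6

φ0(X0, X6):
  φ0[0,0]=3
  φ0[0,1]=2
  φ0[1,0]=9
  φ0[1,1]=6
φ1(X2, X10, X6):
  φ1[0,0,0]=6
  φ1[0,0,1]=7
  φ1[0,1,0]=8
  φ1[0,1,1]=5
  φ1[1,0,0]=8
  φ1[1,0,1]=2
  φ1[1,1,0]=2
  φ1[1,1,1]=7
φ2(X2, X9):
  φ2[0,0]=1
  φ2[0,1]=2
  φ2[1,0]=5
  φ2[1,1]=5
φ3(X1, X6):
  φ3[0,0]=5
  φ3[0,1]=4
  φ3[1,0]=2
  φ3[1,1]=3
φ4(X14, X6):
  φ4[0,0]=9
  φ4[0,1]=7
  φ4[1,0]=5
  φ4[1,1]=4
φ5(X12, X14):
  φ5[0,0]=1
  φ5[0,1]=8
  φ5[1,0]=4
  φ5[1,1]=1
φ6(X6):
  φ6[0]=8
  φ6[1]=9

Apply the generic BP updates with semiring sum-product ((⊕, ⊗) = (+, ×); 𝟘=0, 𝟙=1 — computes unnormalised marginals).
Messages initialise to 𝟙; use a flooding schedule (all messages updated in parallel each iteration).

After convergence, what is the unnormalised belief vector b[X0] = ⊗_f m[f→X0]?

init: all messages = 𝟙 over 2 values
r1 m[φ0→X0] = [5, 15]
r1 m[φ0→X6] = [12, 8]
r1 m[φ1→X2] = [26, 19]
r1 m[φ1→X10] = [23, 22]
r1 m[φ1→X6] = [24, 21]
r1 m[φ2→X2] = [3, 10]
r1 m[φ2→X9] = [6, 7]
r1 m[φ3→X1] = [9, 5]
r1 m[φ3→X6] = [7, 7]
r1 m[φ4→X14] = [16, 9]
r1 m[φ4→X6] = [14, 11]
r1 m[φ5→X12] = [9, 5]
r1 m[φ5→X14] = [5, 9]
r1 m[φ6→X6] = [8, 9]
r1 m[X0→φ0] = [1, 1]
r1 m[X2→φ1] = [1, 1]
r1 m[X2→φ2] = [1, 1]
r1 m[X12→φ5] = [1, 1]
r1 m[X1→φ3] = [1, 1]
r1 m[X14→φ4] = [1, 1]
r1 m[X14→φ5] = [1, 1]
r1 m[X10→φ1] = [1, 1]
r1 m[X9→φ2] = [1, 1]
r1 m[X6→φ0] = [1, 1]
r1 m[X6→φ1] = [1, 1]
r1 m[X6→φ3] = [1, 1]
r1 m[X6→φ4] = [1, 1]
r1 m[X6→φ6] = [1, 1]
r2 m[φ0→X0] = [5, 15]
r2 m[φ0→X6] = [12, 8]
r2 m[φ1→X2] = [26, 19]
r2 m[φ1→X10] = [23, 22]
r2 m[φ1→X6] = [24, 21]
r2 m[φ2→X2] = [3, 10]
r2 m[φ2→X9] = [6, 7]
r2 m[φ3→X1] = [9, 5]
r2 m[φ3→X6] = [7, 7]
r2 m[φ4→X14] = [16, 9]
r2 m[φ4→X6] = [14, 11]
r2 m[φ5→X12] = [9, 5]
r2 m[φ5→X14] = [5, 9]
r2 m[φ6→X6] = [8, 9]
r2 m[X0→φ0] = [1, 1]
r2 m[X2→φ1] = [3, 10]
r2 m[X2→φ2] = [26, 19]
r2 m[X12→φ5] = [1, 1]
r2 m[X1→φ3] = [1, 1]
r2 m[X14→φ4] = [5, 9]
r2 m[X14→φ5] = [16, 9]
r2 m[X10→φ1] = [1, 1]
r2 m[X9→φ2] = [1, 1]
r2 m[X6→φ0] = [18816, 14553]
r2 m[X6→φ1] = [9408, 5544]
r2 m[X6→φ3] = [32256, 16632]
r2 m[X6→φ4] = [16128, 10584]
r2 m[X6→φ6] = [28224, 12936]
r3 m[φ0→X0] = [85554, 256662]
r3 m[φ0→X6] = [12, 8]
r3 m[φ1→X2] = [198240, 143976]
r3 m[φ1→X10] = [1149288, 885192]
r3 m[φ1→X6] = [142, 126]
r3 m[φ2→X2] = [3, 10]
r3 m[φ2→X9] = [121, 147]
r3 m[φ3→X1] = [227808, 114408]
r3 m[φ3→X6] = [7, 7]
r3 m[φ4→X14] = [219240, 122976]
r3 m[φ4→X6] = [90, 71]
r3 m[φ5→X12] = [88, 73]
r3 m[φ5→X14] = [5, 9]
r3 m[φ6→X6] = [8, 9]
r3 m[X0→φ0] = [1, 1]
r3 m[X2→φ1] = [3, 10]
r3 m[X2→φ2] = [26, 19]
r3 m[X12→φ5] = [1, 1]
r3 m[X1→φ3] = [1, 1]
r3 m[X14→φ4] = [5, 9]
r3 m[X14→φ5] = [16, 9]
r3 m[X10→φ1] = [1, 1]
r3 m[X9→φ2] = [1, 1]
r3 m[X6→φ0] = [18816, 14553]
r3 m[X6→φ1] = [9408, 5544]
r3 m[X6→φ3] = [32256, 16632]
r3 m[X6→φ4] = [16128, 10584]
r3 m[X6→φ6] = [28224, 12936]
r4 m[φ0→X0] = [85554, 256662]
r4 m[φ0→X6] = [12, 8]
r4 m[φ1→X2] = [198240, 143976]
r4 m[φ1→X10] = [1149288, 885192]
r4 m[φ1→X6] = [142, 126]
r4 m[φ2→X2] = [3, 10]
r4 m[φ2→X9] = [121, 147]
r4 m[φ3→X1] = [227808, 114408]
r4 m[φ3→X6] = [7, 7]
r4 m[φ4→X14] = [219240, 122976]
r4 m[φ4→X6] = [90, 71]
r4 m[φ5→X12] = [88, 73]
r4 m[φ5→X14] = [5, 9]
r4 m[φ6→X6] = [8, 9]
r4 m[X0→φ0] = [1, 1]
r4 m[X2→φ1] = [3, 10]
r4 m[X2→φ2] = [198240, 143976]
r4 m[X12→φ5] = [1, 1]
r4 m[X1→φ3] = [1, 1]
r4 m[X14→φ4] = [5, 9]
r4 m[X14→φ5] = [219240, 122976]
r4 m[X10→φ1] = [1, 1]
r4 m[X9→φ2] = [1, 1]
r4 m[X6→φ0] = [715680, 563598]
r4 m[X6→φ1] = [60480, 35784]
r4 m[X6→φ3] = [1226880, 644112]
r4 m[X6→φ4] = [95424, 63504]
r4 m[X6→φ6] = [1073520, 500976]
r5 m[φ0→X0] = [3274236, 9822708]
r5 m[φ0→X6] = [12, 8]
r5 m[φ1→X2] = [1276128, 926856]
r5 m[φ1→X10] = [7394184, 5702760]
r5 m[φ1→X6] = [142, 126]
r5 m[φ2→X2] = [3, 10]
r5 m[φ2→X9] = [918120, 1116360]
r5 m[φ3→X1] = [8710848, 4386096]
r5 m[φ3→X6] = [7, 7]
r5 m[φ4→X14] = [1303344, 731136]
r5 m[φ4→X6] = [90, 71]
r5 m[φ5→X12] = [1203048, 999936]
r5 m[φ5→X14] = [5, 9]
r5 m[φ6→X6] = [8, 9]
r5 m[X0→φ0] = [1, 1]
r5 m[X2→φ1] = [3, 10]
r5 m[X2→φ2] = [198240, 143976]
r5 m[X12→φ5] = [1, 1]
r5 m[X1→φ3] = [1, 1]
r5 m[X14→φ4] = [5, 9]
r5 m[X14→φ5] = [219240, 122976]
r5 m[X10→φ1] = [1, 1]
r5 m[X9→φ2] = [1, 1]
r5 m[X6→φ0] = [715680, 563598]
r5 m[X6→φ1] = [60480, 35784]
r5 m[X6→φ3] = [1226880, 644112]
r5 m[X6→φ4] = [95424, 63504]
r5 m[X6→φ6] = [1073520, 500976]
r6 m[φ0→X0] = [3274236, 9822708]
r6 m[φ0→X6] = [12, 8]
r6 m[φ1→X2] = [1276128, 926856]
r6 m[φ1→X10] = [7394184, 5702760]
r6 m[φ1→X6] = [142, 126]
r6 m[φ2→X2] = [3, 10]
r6 m[φ2→X9] = [918120, 1116360]
r6 m[φ3→X1] = [8710848, 4386096]
r6 m[φ3→X6] = [7, 7]
r6 m[φ4→X14] = [1303344, 731136]
r6 m[φ4→X6] = [90, 71]
r6 m[φ5→X12] = [1203048, 999936]
r6 m[φ5→X14] = [5, 9]
r6 m[φ6→X6] = [8, 9]
r6 m[X0→φ0] = [1, 1]
r6 m[X2→φ1] = [3, 10]
r6 m[X2→φ2] = [1276128, 926856]
r6 m[X12→φ5] = [1, 1]
r6 m[X1→φ3] = [1, 1]
r6 m[X14→φ4] = [5, 9]
r6 m[X14→φ5] = [1303344, 731136]
r6 m[X10→φ1] = [1, 1]
r6 m[X9→φ2] = [1, 1]
r6 m[X6→φ0] = [715680, 563598]
r6 m[X6→φ1] = [60480, 35784]
r6 m[X6→φ3] = [1226880, 644112]
r6 m[X6→φ4] = [95424, 63504]
r6 m[X6→φ6] = [1073520, 500976]
r7 m[φ0→X0] = [3274236, 9822708]
r7 m[φ0→X6] = [12, 8]
r7 m[φ1→X2] = [1276128, 926856]
r7 m[φ1→X10] = [7394184, 5702760]
r7 m[φ1→X6] = [142, 126]
r7 m[φ2→X2] = [3, 10]
r7 m[φ2→X9] = [5910408, 7186536]
r7 m[φ3→X1] = [8710848, 4386096]
r7 m[φ3→X6] = [7, 7]
r7 m[φ4→X14] = [1303344, 731136]
r7 m[φ4→X6] = [90, 71]
r7 m[φ5→X12] = [7152432, 5944512]
r7 m[φ5→X14] = [5, 9]
r7 m[φ6→X6] = [8, 9]
r7 m[X0→φ0] = [1, 1]
r7 m[X2→φ1] = [3, 10]
r7 m[X2→φ2] = [1276128, 926856]
r7 m[X12→φ5] = [1, 1]
r7 m[X1→φ3] = [1, 1]
r7 m[X14→φ4] = [5, 9]
r7 m[X14→φ5] = [1303344, 731136]
r7 m[X10→φ1] = [1, 1]
r7 m[X9→φ2] = [1, 1]
r7 m[X6→φ0] = [715680, 563598]
r7 m[X6→φ1] = [60480, 35784]
r7 m[X6→φ3] = [1226880, 644112]
r7 m[X6→φ4] = [95424, 63504]
r7 m[X6→φ6] = [1073520, 500976]
r8 m[φ0→X0] = [3274236, 9822708]
r8 m[φ0→X6] = [12, 8]
r8 m[φ1→X2] = [1276128, 926856]
r8 m[φ1→X10] = [7394184, 5702760]
r8 m[φ1→X6] = [142, 126]
r8 m[φ2→X2] = [3, 10]
r8 m[φ2→X9] = [5910408, 7186536]
r8 m[φ3→X1] = [8710848, 4386096]
r8 m[φ3→X6] = [7, 7]
r8 m[φ4→X14] = [1303344, 731136]
r8 m[φ4→X6] = [90, 71]
r8 m[φ5→X12] = [7152432, 5944512]
r8 m[φ5→X14] = [5, 9]
r8 m[φ6→X6] = [8, 9]
r8 m[X0→φ0] = [1, 1]
r8 m[X2→φ1] = [3, 10]
r8 m[X2→φ2] = [1276128, 926856]
r8 m[X12→φ5] = [1, 1]
r8 m[X1→φ3] = [1, 1]
r8 m[X14→φ4] = [5, 9]
r8 m[X14→φ5] = [1303344, 731136]
r8 m[X10→φ1] = [1, 1]
r8 m[X9→φ2] = [1, 1]
r8 m[X6→φ0] = [715680, 563598]
r8 m[X6→φ1] = [60480, 35784]
r8 m[X6→φ3] = [1226880, 644112]
r8 m[X6→φ4] = [95424, 63504]
r8 m[X6→φ6] = [1073520, 500976]
fixed point reached at round 8
b[X0] = ⊗ incoming = [3274236, 9822708]

b[X0] = [3274236, 9822708]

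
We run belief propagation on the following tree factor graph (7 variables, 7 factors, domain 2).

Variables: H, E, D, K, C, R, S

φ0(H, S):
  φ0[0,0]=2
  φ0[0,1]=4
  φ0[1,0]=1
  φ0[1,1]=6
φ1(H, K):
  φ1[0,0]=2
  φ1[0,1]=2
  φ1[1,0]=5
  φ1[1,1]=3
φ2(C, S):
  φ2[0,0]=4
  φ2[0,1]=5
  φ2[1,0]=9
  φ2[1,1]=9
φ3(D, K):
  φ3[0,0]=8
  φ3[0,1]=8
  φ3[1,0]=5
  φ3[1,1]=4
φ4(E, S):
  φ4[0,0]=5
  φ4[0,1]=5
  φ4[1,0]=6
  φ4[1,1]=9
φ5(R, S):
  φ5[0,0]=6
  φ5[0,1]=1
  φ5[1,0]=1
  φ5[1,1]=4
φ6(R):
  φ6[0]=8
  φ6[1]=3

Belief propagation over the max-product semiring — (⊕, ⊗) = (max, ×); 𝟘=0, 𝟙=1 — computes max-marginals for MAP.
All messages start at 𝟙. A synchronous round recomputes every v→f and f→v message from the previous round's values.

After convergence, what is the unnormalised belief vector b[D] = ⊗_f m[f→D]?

init: all messages = 𝟙 over 2 values
r1 m[φ0→H] = [4, 6]
r1 m[φ0→S] = [2, 6]
r1 m[φ1→H] = [2, 5]
r1 m[φ1→K] = [5, 3]
r1 m[φ2→C] = [5, 9]
r1 m[φ2→S] = [9, 9]
r1 m[φ3→D] = [8, 5]
r1 m[φ3→K] = [8, 8]
r1 m[φ4→E] = [5, 9]
r1 m[φ4→S] = [6, 9]
r1 m[φ5→R] = [6, 4]
r1 m[φ5→S] = [6, 4]
r1 m[φ6→R] = [8, 3]
r1 m[H→φ0] = [1, 1]
r1 m[H→φ1] = [1, 1]
r1 m[E→φ4] = [1, 1]
r1 m[D→φ3] = [1, 1]
r1 m[K→φ1] = [1, 1]
r1 m[K→φ3] = [1, 1]
r1 m[C→φ2] = [1, 1]
r1 m[R→φ5] = [1, 1]
r1 m[R→φ6] = [1, 1]
r1 m[S→φ0] = [1, 1]
r1 m[S→φ2] = [1, 1]
r1 m[S→φ4] = [1, 1]
r1 m[S→φ5] = [1, 1]
r2 m[φ0→H] = [4, 6]
r2 m[φ0→S] = [2, 6]
r2 m[φ1→H] = [2, 5]
r2 m[φ1→K] = [5, 3]
r2 m[φ2→C] = [5, 9]
r2 m[φ2→S] = [9, 9]
r2 m[φ3→D] = [8, 5]
r2 m[φ3→K] = [8, 8]
r2 m[φ4→E] = [5, 9]
r2 m[φ4→S] = [6, 9]
r2 m[φ5→R] = [6, 4]
r2 m[φ5→S] = [6, 4]
r2 m[φ6→R] = [8, 3]
r2 m[H→φ0] = [2, 5]
r2 m[H→φ1] = [4, 6]
r2 m[E→φ4] = [1, 1]
r2 m[D→φ3] = [1, 1]
r2 m[K→φ1] = [8, 8]
r2 m[K→φ3] = [5, 3]
r2 m[C→φ2] = [1, 1]
r2 m[R→φ5] = [8, 3]
r2 m[R→φ6] = [6, 4]
r2 m[S→φ0] = [324, 324]
r2 m[S→φ2] = [72, 216]
r2 m[S→φ4] = [108, 216]
r2 m[S→φ5] = [108, 486]
r3 m[φ0→H] = [1296, 1944]
r3 m[φ0→S] = [5, 30]
r3 m[φ1→H] = [16, 40]
r3 m[φ1→K] = [30, 18]
r3 m[φ2→C] = [1080, 1944]
r3 m[φ2→S] = [9, 9]
r3 m[φ3→D] = [40, 25]
r3 m[φ3→K] = [8, 8]
r3 m[φ4→E] = [1080, 1944]
r3 m[φ4→S] = [6, 9]
r3 m[φ5→R] = [648, 1944]
r3 m[φ5→S] = [48, 12]
r3 m[φ6→R] = [8, 3]
r3 m[H→φ0] = [2, 5]
r3 m[H→φ1] = [4, 6]
r3 m[E→φ4] = [1, 1]
r3 m[D→φ3] = [1, 1]
r3 m[K→φ1] = [8, 8]
r3 m[K→φ3] = [5, 3]
r3 m[C→φ2] = [1, 1]
r3 m[R→φ5] = [8, 3]
r3 m[R→φ6] = [6, 4]
r3 m[S→φ0] = [324, 324]
r3 m[S→φ2] = [72, 216]
r3 m[S→φ4] = [108, 216]
r3 m[S→φ5] = [108, 486]
r4 m[φ0→H] = [1296, 1944]
r4 m[φ0→S] = [5, 30]
r4 m[φ1→H] = [16, 40]
r4 m[φ1→K] = [30, 18]
r4 m[φ2→C] = [1080, 1944]
r4 m[φ2→S] = [9, 9]
r4 m[φ3→D] = [40, 25]
r4 m[φ3→K] = [8, 8]
r4 m[φ4→E] = [1080, 1944]
r4 m[φ4→S] = [6, 9]
r4 m[φ5→R] = [648, 1944]
r4 m[φ5→S] = [48, 12]
r4 m[φ6→R] = [8, 3]
r4 m[H→φ0] = [16, 40]
r4 m[H→φ1] = [1296, 1944]
r4 m[E→φ4] = [1, 1]
r4 m[D→φ3] = [1, 1]
r4 m[K→φ1] = [8, 8]
r4 m[K→φ3] = [30, 18]
r4 m[C→φ2] = [1, 1]
r4 m[R→φ5] = [8, 3]
r4 m[R→φ6] = [648, 1944]
r4 m[S→φ0] = [2592, 972]
r4 m[S→φ2] = [1440, 3240]
r4 m[S→φ4] = [2160, 3240]
r4 m[S→φ5] = [270, 2430]
r5 m[φ0→H] = [5184, 5832]
r5 m[φ0→S] = [40, 240]
r5 m[φ1→H] = [16, 40]
r5 m[φ1→K] = [9720, 5832]
r5 m[φ2→C] = [16200, 29160]
r5 m[φ2→S] = [9, 9]
r5 m[φ3→D] = [240, 150]
r5 m[φ3→K] = [8, 8]
r5 m[φ4→E] = [16200, 29160]
r5 m[φ4→S] = [6, 9]
r5 m[φ5→R] = [2430, 9720]
r5 m[φ5→S] = [48, 12]
r5 m[φ6→R] = [8, 3]
r5 m[H→φ0] = [16, 40]
r5 m[H→φ1] = [1296, 1944]
r5 m[E→φ4] = [1, 1]
r5 m[D→φ3] = [1, 1]
r5 m[K→φ1] = [8, 8]
r5 m[K→φ3] = [30, 18]
r5 m[C→φ2] = [1, 1]
r5 m[R→φ5] = [8, 3]
r5 m[R→φ6] = [648, 1944]
r5 m[S→φ0] = [2592, 972]
r5 m[S→φ2] = [1440, 3240]
r5 m[S→φ4] = [2160, 3240]
r5 m[S→φ5] = [270, 2430]
r6 m[φ0→H] = [5184, 5832]
r6 m[φ0→S] = [40, 240]
r6 m[φ1→H] = [16, 40]
r6 m[φ1→K] = [9720, 5832]
r6 m[φ2→C] = [16200, 29160]
r6 m[φ2→S] = [9, 9]
r6 m[φ3→D] = [240, 150]
r6 m[φ3→K] = [8, 8]
r6 m[φ4→E] = [16200, 29160]
r6 m[φ4→S] = [6, 9]
r6 m[φ5→R] = [2430, 9720]
r6 m[φ5→S] = [48, 12]
r6 m[φ6→R] = [8, 3]
r6 m[H→φ0] = [16, 40]
r6 m[H→φ1] = [5184, 5832]
r6 m[E→φ4] = [1, 1]
r6 m[D→φ3] = [1, 1]
r6 m[K→φ1] = [8, 8]
r6 m[K→φ3] = [9720, 5832]
r6 m[C→φ2] = [1, 1]
r6 m[R→φ5] = [8, 3]
r6 m[R→φ6] = [2430, 9720]
r6 m[S→φ0] = [2592, 972]
r6 m[S→φ2] = [11520, 25920]
r6 m[S→φ4] = [17280, 25920]
r6 m[S→φ5] = [2160, 19440]
r7 m[φ0→H] = [5184, 5832]
r7 m[φ0→S] = [40, 240]
r7 m[φ1→H] = [16, 40]
r7 m[φ1→K] = [29160, 17496]
r7 m[φ2→C] = [129600, 233280]
r7 m[φ2→S] = [9, 9]
r7 m[φ3→D] = [77760, 48600]
r7 m[φ3→K] = [8, 8]
r7 m[φ4→E] = [129600, 233280]
r7 m[φ4→S] = [6, 9]
r7 m[φ5→R] = [19440, 77760]
r7 m[φ5→S] = [48, 12]
r7 m[φ6→R] = [8, 3]
r7 m[H→φ0] = [16, 40]
r7 m[H→φ1] = [5184, 5832]
r7 m[E→φ4] = [1, 1]
r7 m[D→φ3] = [1, 1]
r7 m[K→φ1] = [8, 8]
r7 m[K→φ3] = [9720, 5832]
r7 m[C→φ2] = [1, 1]
r7 m[R→φ5] = [8, 3]
r7 m[R→φ6] = [2430, 9720]
r7 m[S→φ0] = [2592, 972]
r7 m[S→φ2] = [11520, 25920]
r7 m[S→φ4] = [17280, 25920]
r7 m[S→φ5] = [2160, 19440]
r8 m[φ0→H] = [5184, 5832]
r8 m[φ0→S] = [40, 240]
r8 m[φ1→H] = [16, 40]
r8 m[φ1→K] = [29160, 17496]
r8 m[φ2→C] = [129600, 233280]
r8 m[φ2→S] = [9, 9]
r8 m[φ3→D] = [77760, 48600]
r8 m[φ3→K] = [8, 8]
r8 m[φ4→E] = [129600, 233280]
r8 m[φ4→S] = [6, 9]
r8 m[φ5→R] = [19440, 77760]
r8 m[φ5→S] = [48, 12]
r8 m[φ6→R] = [8, 3]
r8 m[H→φ0] = [16, 40]
r8 m[H→φ1] = [5184, 5832]
r8 m[E→φ4] = [1, 1]
r8 m[D→φ3] = [1, 1]
r8 m[K→φ1] = [8, 8]
r8 m[K→φ3] = [29160, 17496]
r8 m[C→φ2] = [1, 1]
r8 m[R→φ5] = [8, 3]
r8 m[R→φ6] = [19440, 77760]
r8 m[S→φ0] = [2592, 972]
r8 m[S→φ2] = [11520, 25920]
r8 m[S→φ4] = [17280, 25920]
r8 m[S→φ5] = [2160, 19440]
r9 m[φ0→H] = [5184, 5832]
r9 m[φ0→S] = [40, 240]
r9 m[φ1→H] = [16, 40]
r9 m[φ1→K] = [29160, 17496]
r9 m[φ2→C] = [129600, 233280]
r9 m[φ2→S] = [9, 9]
r9 m[φ3→D] = [233280, 145800]
r9 m[φ3→K] = [8, 8]
r9 m[φ4→E] = [129600, 233280]
r9 m[φ4→S] = [6, 9]
r9 m[φ5→R] = [19440, 77760]
r9 m[φ5→S] = [48, 12]
r9 m[φ6→R] = [8, 3]
r9 m[H→φ0] = [16, 40]
r9 m[H→φ1] = [5184, 5832]
r9 m[E→φ4] = [1, 1]
r9 m[D→φ3] = [1, 1]
r9 m[K→φ1] = [8, 8]
r9 m[K→φ3] = [29160, 17496]
r9 m[C→φ2] = [1, 1]
r9 m[R→φ5] = [8, 3]
r9 m[R→φ6] = [19440, 77760]
r9 m[S→φ0] = [2592, 972]
r9 m[S→φ2] = [11520, 25920]
r9 m[S→φ4] = [17280, 25920]
r9 m[S→φ5] = [2160, 19440]
r10 m[φ0→H] = [5184, 5832]
r10 m[φ0→S] = [40, 240]
r10 m[φ1→H] = [16, 40]
r10 m[φ1→K] = [29160, 17496]
r10 m[φ2→C] = [129600, 233280]
r10 m[φ2→S] = [9, 9]
r10 m[φ3→D] = [233280, 145800]
r10 m[φ3→K] = [8, 8]
r10 m[φ4→E] = [129600, 233280]
r10 m[φ4→S] = [6, 9]
r10 m[φ5→R] = [19440, 77760]
r10 m[φ5→S] = [48, 12]
r10 m[φ6→R] = [8, 3]
r10 m[H→φ0] = [16, 40]
r10 m[H→φ1] = [5184, 5832]
r10 m[E→φ4] = [1, 1]
r10 m[D→φ3] = [1, 1]
r10 m[K→φ1] = [8, 8]
r10 m[K→φ3] = [29160, 17496]
r10 m[C→φ2] = [1, 1]
r10 m[R→φ5] = [8, 3]
r10 m[R→φ6] = [19440, 77760]
r10 m[S→φ0] = [2592, 972]
r10 m[S→φ2] = [11520, 25920]
r10 m[S→φ4] = [17280, 25920]
r10 m[S→φ5] = [2160, 19440]
fixed point reached at round 10
b[D] = ⊗ incoming = [233280, 145800]

b[D] = [233280, 145800]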